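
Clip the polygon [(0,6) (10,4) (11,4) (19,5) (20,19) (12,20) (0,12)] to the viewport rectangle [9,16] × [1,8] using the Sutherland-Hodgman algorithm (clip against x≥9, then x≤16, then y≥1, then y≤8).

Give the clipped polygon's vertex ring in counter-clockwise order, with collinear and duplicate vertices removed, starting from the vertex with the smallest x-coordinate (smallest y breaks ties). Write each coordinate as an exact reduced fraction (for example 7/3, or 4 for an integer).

Clipped polygon: [(9,21/5) (10,4) (11,4) (16,37/8) (16,8) (9,8)]

1. After x ≥ 9: [(9,21/5) (10,4) (11,4) (19,5) (20,19) (12,20) (9,18)]
2. After x ≤ 16: [(9,21/5) (10,4) (11,4) (16,37/8) (16,39/2) (12,20) (9,18)]
3. After y ≥ 1: [(9,21/5) (10,4) (11,4) (16,37/8) (16,39/2) (12,20) (9,18)]
4. After y ≤ 8: [(9,8) (9,21/5) (10,4) (11,4) (16,37/8) (16,8)]
5. Canonical ring: [(9,21/5) (10,4) (11,4) (16,37/8) (16,8) (9,8)]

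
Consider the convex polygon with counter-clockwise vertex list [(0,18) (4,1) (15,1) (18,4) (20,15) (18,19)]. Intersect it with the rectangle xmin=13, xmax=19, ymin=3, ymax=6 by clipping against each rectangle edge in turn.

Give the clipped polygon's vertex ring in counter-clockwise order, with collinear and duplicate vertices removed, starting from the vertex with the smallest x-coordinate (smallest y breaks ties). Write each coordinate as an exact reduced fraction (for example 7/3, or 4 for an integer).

Clipped polygon: [(13,3) (17,3) (18,4) (202/11,6) (13,6)]

1. After x ≥ 13: [(13,337/18) (13,1) (15,1) (18,4) (20,15) (18,19)]
2. After x ≤ 19: [(13,337/18) (13,1) (15,1) (18,4) (19,19/2) (19,17) (18,19)]
3. After y ≥ 3: [(13,337/18) (13,3) (17,3) (18,4) (19,19/2) (19,17) (18,19)]
4. After y ≤ 6: [(13,6) (13,3) (17,3) (18,4) (202/11,6)]
5. Canonical ring: [(13,3) (17,3) (18,4) (202/11,6) (13,6)]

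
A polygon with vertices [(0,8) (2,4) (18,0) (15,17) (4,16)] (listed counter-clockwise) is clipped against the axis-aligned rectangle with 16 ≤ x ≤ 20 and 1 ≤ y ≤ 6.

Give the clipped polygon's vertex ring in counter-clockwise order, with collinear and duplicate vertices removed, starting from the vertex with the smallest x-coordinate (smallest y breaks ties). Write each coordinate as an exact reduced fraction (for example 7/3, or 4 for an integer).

Clipped polygon: [(16,1) (303/17,1) (288/17,6) (16,6)]

1. After x ≥ 16: [(16,1/2) (18,0) (16,34/3)]
2. After x ≤ 20: [(16,1/2) (18,0) (16,34/3)]
3. After y ≥ 1: [(16,1) (303/17,1) (16,34/3)]
4. After y ≤ 6: [(16,6) (16,1) (303/17,1) (288/17,6)]
5. Canonical ring: [(16,1) (303/17,1) (288/17,6) (16,6)]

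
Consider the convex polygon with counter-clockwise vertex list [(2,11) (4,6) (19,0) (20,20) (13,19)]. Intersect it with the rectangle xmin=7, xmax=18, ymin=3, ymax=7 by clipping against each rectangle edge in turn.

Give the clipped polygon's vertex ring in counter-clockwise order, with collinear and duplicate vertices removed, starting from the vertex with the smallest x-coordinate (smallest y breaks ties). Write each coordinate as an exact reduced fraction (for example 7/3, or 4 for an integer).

1. After x ≥ 7: [(7,161/11) (7,24/5) (19,0) (20,20) (13,19)]
2. After x ≤ 18: [(7,161/11) (7,24/5) (18,2/5) (18,138/7) (13,19)]
3. After y ≥ 3: [(7,161/11) (7,24/5) (23/2,3) (18,3) (18,138/7) (13,19)]
4. After y ≤ 7: [(7,7) (7,24/5) (23/2,3) (18,3) (18,7)]
5. Canonical ring: [(7,24/5) (23/2,3) (18,3) (18,7) (7,7)]

Clipped polygon: [(7,24/5) (23/2,3) (18,3) (18,7) (7,7)]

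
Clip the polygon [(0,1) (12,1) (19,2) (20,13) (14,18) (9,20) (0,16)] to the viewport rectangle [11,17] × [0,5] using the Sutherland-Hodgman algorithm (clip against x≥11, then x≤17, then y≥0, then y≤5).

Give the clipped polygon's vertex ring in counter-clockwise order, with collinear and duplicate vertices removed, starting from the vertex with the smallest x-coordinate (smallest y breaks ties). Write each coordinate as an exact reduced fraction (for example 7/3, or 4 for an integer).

1. After x ≥ 11: [(11,1) (12,1) (19,2) (20,13) (14,18) (11,96/5)]
2. After x ≤ 17: [(11,1) (12,1) (17,12/7) (17,31/2) (14,18) (11,96/5)]
3. After y ≥ 0: [(11,1) (12,1) (17,12/7) (17,31/2) (14,18) (11,96/5)]
4. After y ≤ 5: [(11,5) (11,1) (12,1) (17,12/7) (17,5)]
5. Canonical ring: [(11,1) (12,1) (17,12/7) (17,5) (11,5)]

Clipped polygon: [(11,1) (12,1) (17,12/7) (17,5) (11,5)]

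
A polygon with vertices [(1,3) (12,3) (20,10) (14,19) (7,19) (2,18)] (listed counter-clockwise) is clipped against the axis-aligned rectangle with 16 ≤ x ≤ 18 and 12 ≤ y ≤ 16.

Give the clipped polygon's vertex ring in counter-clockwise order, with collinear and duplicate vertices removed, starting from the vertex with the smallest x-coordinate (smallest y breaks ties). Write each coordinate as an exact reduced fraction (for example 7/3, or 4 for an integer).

1. After x ≥ 16: [(16,13/2) (20,10) (16,16)]
2. After x ≤ 18: [(16,13/2) (18,33/4) (18,13) (16,16)]
3. After y ≥ 12: [(16,12) (18,12) (18,13) (16,16)]
4. After y ≤ 16: [(16,12) (18,12) (18,13) (16,16)]
5. Canonical ring: [(16,12) (18,12) (18,13) (16,16)]

Clipped polygon: [(16,12) (18,12) (18,13) (16,16)]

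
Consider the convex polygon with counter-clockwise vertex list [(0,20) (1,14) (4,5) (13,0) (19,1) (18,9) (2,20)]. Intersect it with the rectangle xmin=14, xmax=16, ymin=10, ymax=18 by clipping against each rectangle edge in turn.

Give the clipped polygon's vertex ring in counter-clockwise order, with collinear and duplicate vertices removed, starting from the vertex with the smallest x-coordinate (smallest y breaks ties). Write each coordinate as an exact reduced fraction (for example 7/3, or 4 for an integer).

1. After x ≥ 14: [(14,1/6) (19,1) (18,9) (14,47/4)]
2. After x ≤ 16: [(14,1/6) (16,1/2) (16,83/8) (14,47/4)]
3. After y ≥ 10: [(14,10) (16,10) (16,83/8) (14,47/4)]
4. After y ≤ 18: [(14,10) (16,10) (16,83/8) (14,47/4)]
5. Canonical ring: [(14,10) (16,10) (16,83/8) (14,47/4)]

Clipped polygon: [(14,10) (16,10) (16,83/8) (14,47/4)]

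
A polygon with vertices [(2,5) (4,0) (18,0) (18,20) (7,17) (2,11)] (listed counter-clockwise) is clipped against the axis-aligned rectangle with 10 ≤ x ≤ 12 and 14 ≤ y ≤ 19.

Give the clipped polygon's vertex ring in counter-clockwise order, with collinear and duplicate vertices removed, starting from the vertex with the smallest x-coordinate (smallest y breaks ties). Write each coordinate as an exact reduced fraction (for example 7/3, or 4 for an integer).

1. After x ≥ 10: [(10,0) (18,0) (18,20) (10,196/11)]
2. After x ≤ 12: [(10,0) (12,0) (12,202/11) (10,196/11)]
3. After y ≥ 14: [(10,14) (12,14) (12,202/11) (10,196/11)]
4. After y ≤ 19: [(10,14) (12,14) (12,202/11) (10,196/11)]
5. Canonical ring: [(10,14) (12,14) (12,202/11) (10,196/11)]

Clipped polygon: [(10,14) (12,14) (12,202/11) (10,196/11)]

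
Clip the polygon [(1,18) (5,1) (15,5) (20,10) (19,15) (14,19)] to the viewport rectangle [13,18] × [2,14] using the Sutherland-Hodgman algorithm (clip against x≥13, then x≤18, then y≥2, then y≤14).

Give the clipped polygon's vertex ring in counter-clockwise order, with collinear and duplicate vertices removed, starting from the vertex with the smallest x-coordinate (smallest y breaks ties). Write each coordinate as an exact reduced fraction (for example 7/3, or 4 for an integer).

1. After x ≥ 13: [(13,246/13) (13,21/5) (15,5) (20,10) (19,15) (14,19)]
2. After x ≤ 18: [(13,246/13) (13,21/5) (15,5) (18,8) (18,79/5) (14,19)]
3. After y ≥ 2: [(13,246/13) (13,21/5) (15,5) (18,8) (18,79/5) (14,19)]
4. After y ≤ 14: [(13,14) (13,21/5) (15,5) (18,8) (18,14)]
5. Canonical ring: [(13,21/5) (15,5) (18,8) (18,14) (13,14)]

Clipped polygon: [(13,21/5) (15,5) (18,8) (18,14) (13,14)]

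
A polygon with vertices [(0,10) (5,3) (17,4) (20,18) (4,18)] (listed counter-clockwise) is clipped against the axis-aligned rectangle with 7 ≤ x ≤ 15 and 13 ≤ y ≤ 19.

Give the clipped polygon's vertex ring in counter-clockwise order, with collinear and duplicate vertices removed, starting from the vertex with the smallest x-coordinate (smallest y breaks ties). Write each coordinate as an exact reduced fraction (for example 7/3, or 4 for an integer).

1. After x ≥ 7: [(7,19/6) (17,4) (20,18) (7,18)]
2. After x ≤ 15: [(7,19/6) (15,23/6) (15,18) (7,18)]
3. After y ≥ 13: [(7,13) (15,13) (15,18) (7,18)]
4. After y ≤ 19: [(7,13) (15,13) (15,18) (7,18)]
5. Canonical ring: [(7,13) (15,13) (15,18) (7,18)]

Clipped polygon: [(7,13) (15,13) (15,18) (7,18)]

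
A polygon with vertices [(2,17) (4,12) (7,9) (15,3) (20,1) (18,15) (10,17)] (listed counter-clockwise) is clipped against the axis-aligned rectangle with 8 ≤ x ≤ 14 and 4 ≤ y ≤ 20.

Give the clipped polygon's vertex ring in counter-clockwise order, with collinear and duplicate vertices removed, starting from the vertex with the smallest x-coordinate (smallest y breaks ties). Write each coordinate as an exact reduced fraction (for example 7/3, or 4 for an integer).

Clipped polygon: [(8,33/4) (41/3,4) (14,4) (14,16) (10,17) (8,17)]

1. After x ≥ 8: [(8,17) (8,33/4) (15,3) (20,1) (18,15) (10,17)]
2. After x ≤ 14: [(8,17) (8,33/4) (14,15/4) (14,16) (10,17)]
3. After y ≥ 4: [(8,17) (8,33/4) (41/3,4) (14,4) (14,16) (10,17)]
4. After y ≤ 20: [(8,17) (8,33/4) (41/3,4) (14,4) (14,16) (10,17)]
5. Canonical ring: [(8,33/4) (41/3,4) (14,4) (14,16) (10,17) (8,17)]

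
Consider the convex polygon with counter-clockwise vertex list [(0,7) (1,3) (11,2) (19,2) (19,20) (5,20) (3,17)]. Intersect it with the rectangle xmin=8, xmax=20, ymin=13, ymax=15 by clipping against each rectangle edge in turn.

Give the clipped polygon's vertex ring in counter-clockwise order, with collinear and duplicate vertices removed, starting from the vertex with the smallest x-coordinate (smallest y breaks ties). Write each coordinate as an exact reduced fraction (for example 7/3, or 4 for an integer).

Clipped polygon: [(8,13) (19,13) (19,15) (8,15)]

1. After x ≥ 8: [(8,23/10) (11,2) (19,2) (19,20) (8,20)]
2. After x ≤ 20: [(8,23/10) (11,2) (19,2) (19,20) (8,20)]
3. After y ≥ 13: [(8,13) (19,13) (19,20) (8,20)]
4. After y ≤ 15: [(8,15) (8,13) (19,13) (19,15)]
5. Canonical ring: [(8,13) (19,13) (19,15) (8,15)]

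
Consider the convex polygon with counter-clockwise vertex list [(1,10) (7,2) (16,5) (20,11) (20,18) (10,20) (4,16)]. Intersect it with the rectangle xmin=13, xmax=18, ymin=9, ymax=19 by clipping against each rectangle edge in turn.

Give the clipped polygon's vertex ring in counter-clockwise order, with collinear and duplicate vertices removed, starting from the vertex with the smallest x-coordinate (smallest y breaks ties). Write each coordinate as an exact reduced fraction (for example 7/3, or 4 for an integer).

1. After x ≥ 13: [(13,4) (16,5) (20,11) (20,18) (13,97/5)]
2. After x ≤ 18: [(13,4) (16,5) (18,8) (18,92/5) (13,97/5)]
3. After y ≥ 9: [(13,9) (18,9) (18,92/5) (13,97/5)]
4. After y ≤ 19: [(13,19) (13,9) (18,9) (18,92/5) (15,19)]
5. Canonical ring: [(13,9) (18,9) (18,92/5) (15,19) (13,19)]

Clipped polygon: [(13,9) (18,9) (18,92/5) (15,19) (13,19)]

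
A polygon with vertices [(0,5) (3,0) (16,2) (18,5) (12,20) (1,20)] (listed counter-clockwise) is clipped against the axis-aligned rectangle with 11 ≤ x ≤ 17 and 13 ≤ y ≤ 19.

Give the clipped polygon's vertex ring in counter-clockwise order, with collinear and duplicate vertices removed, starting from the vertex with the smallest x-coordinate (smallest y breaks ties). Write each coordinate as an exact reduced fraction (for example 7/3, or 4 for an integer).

1. After x ≥ 11: [(11,16/13) (16,2) (18,5) (12,20) (11,20)]
2. After x ≤ 17: [(11,16/13) (16,2) (17,7/2) (17,15/2) (12,20) (11,20)]
3. After y ≥ 13: [(11,13) (74/5,13) (12,20) (11,20)]
4. After y ≤ 19: [(11,19) (11,13) (74/5,13) (62/5,19)]
5. Canonical ring: [(11,13) (74/5,13) (62/5,19) (11,19)]

Clipped polygon: [(11,13) (74/5,13) (62/5,19) (11,19)]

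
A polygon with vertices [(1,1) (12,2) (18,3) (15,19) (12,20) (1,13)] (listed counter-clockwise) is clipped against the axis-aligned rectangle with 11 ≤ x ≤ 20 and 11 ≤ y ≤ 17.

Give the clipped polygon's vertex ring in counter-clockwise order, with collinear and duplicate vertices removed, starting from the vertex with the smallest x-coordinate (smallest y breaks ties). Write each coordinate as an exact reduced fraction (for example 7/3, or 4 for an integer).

1. After x ≥ 11: [(11,21/11) (12,2) (18,3) (15,19) (12,20) (11,213/11)]
2. After x ≤ 20: [(11,21/11) (12,2) (18,3) (15,19) (12,20) (11,213/11)]
3. After y ≥ 11: [(11,11) (33/2,11) (15,19) (12,20) (11,213/11)]
4. After y ≤ 17: [(11,17) (11,11) (33/2,11) (123/8,17)]
5. Canonical ring: [(11,11) (33/2,11) (123/8,17) (11,17)]

Clipped polygon: [(11,11) (33/2,11) (123/8,17) (11,17)]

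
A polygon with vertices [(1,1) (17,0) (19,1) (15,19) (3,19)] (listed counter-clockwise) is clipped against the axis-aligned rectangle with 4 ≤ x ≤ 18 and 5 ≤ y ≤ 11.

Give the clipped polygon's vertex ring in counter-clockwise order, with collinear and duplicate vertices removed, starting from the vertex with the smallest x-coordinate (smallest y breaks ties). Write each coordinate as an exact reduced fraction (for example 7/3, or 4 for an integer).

1. After x ≥ 4: [(4,13/16) (17,0) (19,1) (15,19) (4,19)]
2. After x ≤ 18: [(4,13/16) (17,0) (18,1/2) (18,11/2) (15,19) (4,19)]
3. After y ≥ 5: [(4,5) (18,5) (18,11/2) (15,19) (4,19)]
4. After y ≤ 11: [(4,11) (4,5) (18,5) (18,11/2) (151/9,11)]
5. Canonical ring: [(4,5) (18,5) (18,11/2) (151/9,11) (4,11)]

Clipped polygon: [(4,5) (18,5) (18,11/2) (151/9,11) (4,11)]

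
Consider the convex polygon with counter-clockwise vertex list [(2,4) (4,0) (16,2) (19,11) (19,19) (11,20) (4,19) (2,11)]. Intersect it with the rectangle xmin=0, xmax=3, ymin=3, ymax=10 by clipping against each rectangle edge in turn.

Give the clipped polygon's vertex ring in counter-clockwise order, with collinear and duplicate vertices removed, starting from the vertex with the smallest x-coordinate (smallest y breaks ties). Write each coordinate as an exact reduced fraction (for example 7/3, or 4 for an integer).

Clipped polygon: [(2,4) (5/2,3) (3,3) (3,10) (2,10)]

1. After x ≥ 0: [(2,4) (4,0) (16,2) (19,11) (19,19) (11,20) (4,19) (2,11)]
2. After x ≤ 3: [(2,4) (3,2) (3,15) (2,11)]
3. After y ≥ 3: [(2,4) (5/2,3) (3,3) (3,15) (2,11)]
4. After y ≤ 10: [(2,10) (2,4) (5/2,3) (3,3) (3,10)]
5. Canonical ring: [(2,4) (5/2,3) (3,3) (3,10) (2,10)]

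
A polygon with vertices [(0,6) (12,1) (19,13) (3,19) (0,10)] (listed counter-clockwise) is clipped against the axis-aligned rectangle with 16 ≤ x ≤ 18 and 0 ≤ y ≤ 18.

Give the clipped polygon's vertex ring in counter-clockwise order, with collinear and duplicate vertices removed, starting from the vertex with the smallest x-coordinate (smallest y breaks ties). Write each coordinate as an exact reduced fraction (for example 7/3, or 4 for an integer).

1. After x ≥ 16: [(16,55/7) (19,13) (16,113/8)]
2. After x ≤ 18: [(16,55/7) (18,79/7) (18,107/8) (16,113/8)]
3. After y ≥ 0: [(16,55/7) (18,79/7) (18,107/8) (16,113/8)]
4. After y ≤ 18: [(16,55/7) (18,79/7) (18,107/8) (16,113/8)]
5. Canonical ring: [(16,55/7) (18,79/7) (18,107/8) (16,113/8)]

Clipped polygon: [(16,55/7) (18,79/7) (18,107/8) (16,113/8)]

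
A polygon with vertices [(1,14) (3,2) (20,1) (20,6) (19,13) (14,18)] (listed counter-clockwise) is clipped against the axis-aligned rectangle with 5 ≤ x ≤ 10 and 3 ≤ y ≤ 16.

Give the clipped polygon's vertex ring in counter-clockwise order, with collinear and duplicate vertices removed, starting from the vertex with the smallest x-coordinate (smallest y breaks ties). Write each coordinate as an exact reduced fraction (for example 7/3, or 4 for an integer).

1. After x ≥ 5: [(5,198/13) (5,32/17) (20,1) (20,6) (19,13) (14,18)]
2. After x ≤ 10: [(10,218/13) (5,198/13) (5,32/17) (10,27/17)]
3. After y ≥ 3: [(10,3) (10,218/13) (5,198/13) (5,3)]
4. After y ≤ 16: [(10,3) (10,16) (15/2,16) (5,198/13) (5,3)]
5. Canonical ring: [(5,3) (10,3) (10,16) (15/2,16) (5,198/13)]

Clipped polygon: [(5,3) (10,3) (10,16) (15/2,16) (5,198/13)]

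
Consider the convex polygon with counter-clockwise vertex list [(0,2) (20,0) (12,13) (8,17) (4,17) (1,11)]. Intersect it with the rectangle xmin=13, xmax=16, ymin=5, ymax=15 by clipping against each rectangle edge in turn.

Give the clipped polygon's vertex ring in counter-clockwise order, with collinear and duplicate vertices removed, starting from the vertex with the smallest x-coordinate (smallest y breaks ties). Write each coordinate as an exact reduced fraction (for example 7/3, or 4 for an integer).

Clipped polygon: [(13,5) (16,5) (16,13/2) (13,91/8)]

1. After x ≥ 13: [(13,7/10) (20,0) (13,91/8)]
2. After x ≤ 16: [(13,7/10) (16,2/5) (16,13/2) (13,91/8)]
3. After y ≥ 5: [(13,5) (16,5) (16,13/2) (13,91/8)]
4. After y ≤ 15: [(13,5) (16,5) (16,13/2) (13,91/8)]
5. Canonical ring: [(13,5) (16,5) (16,13/2) (13,91/8)]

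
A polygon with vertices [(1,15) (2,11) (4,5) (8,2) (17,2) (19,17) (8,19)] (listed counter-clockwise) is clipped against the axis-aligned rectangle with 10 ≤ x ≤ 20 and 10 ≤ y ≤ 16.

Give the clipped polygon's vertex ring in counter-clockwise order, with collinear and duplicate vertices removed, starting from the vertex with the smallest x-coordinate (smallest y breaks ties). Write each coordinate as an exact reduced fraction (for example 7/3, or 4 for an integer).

Clipped polygon: [(10,10) (271/15,10) (283/15,16) (10,16)]

1. After x ≥ 10: [(10,2) (17,2) (19,17) (10,205/11)]
2. After x ≤ 20: [(10,2) (17,2) (19,17) (10,205/11)]
3. After y ≥ 10: [(10,10) (271/15,10) (19,17) (10,205/11)]
4. After y ≤ 16: [(10,16) (10,10) (271/15,10) (283/15,16)]
5. Canonical ring: [(10,10) (271/15,10) (283/15,16) (10,16)]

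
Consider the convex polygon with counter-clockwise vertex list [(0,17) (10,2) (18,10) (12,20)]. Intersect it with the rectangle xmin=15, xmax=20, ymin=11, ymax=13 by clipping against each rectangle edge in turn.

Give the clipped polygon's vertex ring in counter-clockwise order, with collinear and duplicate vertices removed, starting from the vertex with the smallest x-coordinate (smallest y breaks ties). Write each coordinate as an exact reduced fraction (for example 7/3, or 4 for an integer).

1. After x ≥ 15: [(15,7) (18,10) (15,15)]
2. After x ≤ 20: [(15,7) (18,10) (15,15)]
3. After y ≥ 11: [(15,11) (87/5,11) (15,15)]
4. After y ≤ 13: [(15,13) (15,11) (87/5,11) (81/5,13)]
5. Canonical ring: [(15,11) (87/5,11) (81/5,13) (15,13)]

Clipped polygon: [(15,11) (87/5,11) (81/5,13) (15,13)]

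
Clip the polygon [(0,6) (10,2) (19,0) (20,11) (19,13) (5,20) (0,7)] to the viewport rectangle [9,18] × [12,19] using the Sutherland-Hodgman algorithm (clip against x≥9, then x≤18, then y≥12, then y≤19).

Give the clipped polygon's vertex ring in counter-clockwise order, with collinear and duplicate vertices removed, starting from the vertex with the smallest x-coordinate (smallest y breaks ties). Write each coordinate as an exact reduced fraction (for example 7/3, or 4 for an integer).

1. After x ≥ 9: [(9,12/5) (10,2) (19,0) (20,11) (19,13) (9,18)]
2. After x ≤ 18: [(9,12/5) (10,2) (18,2/9) (18,27/2) (9,18)]
3. After y ≥ 12: [(9,12) (18,12) (18,27/2) (9,18)]
4. After y ≤ 19: [(9,12) (18,12) (18,27/2) (9,18)]
5. Canonical ring: [(9,12) (18,12) (18,27/2) (9,18)]

Clipped polygon: [(9,12) (18,12) (18,27/2) (9,18)]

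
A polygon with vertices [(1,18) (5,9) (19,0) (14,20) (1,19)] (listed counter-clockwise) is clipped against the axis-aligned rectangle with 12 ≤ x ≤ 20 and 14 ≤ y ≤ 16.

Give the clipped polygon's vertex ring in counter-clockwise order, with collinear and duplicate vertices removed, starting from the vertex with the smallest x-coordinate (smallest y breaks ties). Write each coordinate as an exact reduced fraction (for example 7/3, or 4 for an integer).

1. After x ≥ 12: [(12,9/2) (19,0) (14,20) (12,258/13)]
2. After x ≤ 20: [(12,9/2) (19,0) (14,20) (12,258/13)]
3. After y ≥ 14: [(12,14) (31/2,14) (14,20) (12,258/13)]
4. After y ≤ 16: [(12,16) (12,14) (31/2,14) (15,16)]
5. Canonical ring: [(12,14) (31/2,14) (15,16) (12,16)]

Clipped polygon: [(12,14) (31/2,14) (15,16) (12,16)]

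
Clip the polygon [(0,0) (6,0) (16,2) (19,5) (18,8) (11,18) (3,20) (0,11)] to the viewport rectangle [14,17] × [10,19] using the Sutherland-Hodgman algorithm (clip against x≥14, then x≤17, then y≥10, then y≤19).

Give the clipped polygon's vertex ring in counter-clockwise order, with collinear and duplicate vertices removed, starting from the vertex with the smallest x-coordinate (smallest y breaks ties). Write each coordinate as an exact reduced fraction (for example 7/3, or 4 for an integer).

Clipped polygon: [(14,10) (83/5,10) (14,96/7)]

1. After x ≥ 14: [(14,8/5) (16,2) (19,5) (18,8) (14,96/7)]
2. After x ≤ 17: [(14,8/5) (16,2) (17,3) (17,66/7) (14,96/7)]
3. After y ≥ 10: [(14,10) (83/5,10) (14,96/7)]
4. After y ≤ 19: [(14,10) (83/5,10) (14,96/7)]
5. Canonical ring: [(14,10) (83/5,10) (14,96/7)]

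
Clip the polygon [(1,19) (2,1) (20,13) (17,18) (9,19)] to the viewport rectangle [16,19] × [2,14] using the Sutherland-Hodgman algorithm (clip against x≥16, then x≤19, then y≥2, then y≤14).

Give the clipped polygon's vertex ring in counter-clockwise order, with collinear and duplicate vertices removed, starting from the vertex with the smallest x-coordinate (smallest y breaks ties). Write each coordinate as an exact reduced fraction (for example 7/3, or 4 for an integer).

1. After x ≥ 16: [(16,31/3) (20,13) (17,18) (16,145/8)]
2. After x ≤ 19: [(16,31/3) (19,37/3) (19,44/3) (17,18) (16,145/8)]
3. After y ≥ 2: [(16,31/3) (19,37/3) (19,44/3) (17,18) (16,145/8)]
4. After y ≤ 14: [(16,14) (16,31/3) (19,37/3) (19,14)]
5. Canonical ring: [(16,31/3) (19,37/3) (19,14) (16,14)]

Clipped polygon: [(16,31/3) (19,37/3) (19,14) (16,14)]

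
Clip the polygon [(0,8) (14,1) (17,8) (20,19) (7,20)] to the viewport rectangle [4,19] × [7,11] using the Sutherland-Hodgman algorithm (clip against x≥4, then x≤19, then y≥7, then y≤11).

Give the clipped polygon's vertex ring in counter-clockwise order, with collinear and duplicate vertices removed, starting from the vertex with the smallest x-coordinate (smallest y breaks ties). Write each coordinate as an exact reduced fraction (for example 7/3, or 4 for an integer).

1. After x ≥ 4: [(4,104/7) (4,6) (14,1) (17,8) (20,19) (7,20)]
2. After x ≤ 19: [(4,104/7) (4,6) (14,1) (17,8) (19,46/3) (19,248/13) (7,20)]
3. After y ≥ 7: [(4,104/7) (4,7) (116/7,7) (17,8) (19,46/3) (19,248/13) (7,20)]
4. After y ≤ 11: [(4,11) (4,7) (116/7,7) (17,8) (196/11,11)]
5. Canonical ring: [(4,7) (116/7,7) (17,8) (196/11,11) (4,11)]

Clipped polygon: [(4,7) (116/7,7) (17,8) (196/11,11) (4,11)]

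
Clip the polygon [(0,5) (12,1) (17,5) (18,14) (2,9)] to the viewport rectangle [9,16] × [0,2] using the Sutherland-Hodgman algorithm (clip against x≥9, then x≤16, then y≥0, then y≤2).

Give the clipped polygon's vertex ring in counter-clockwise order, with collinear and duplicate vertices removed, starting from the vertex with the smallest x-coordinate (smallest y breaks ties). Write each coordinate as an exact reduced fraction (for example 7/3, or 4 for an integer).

1. After x ≥ 9: [(9,2) (12,1) (17,5) (18,14) (9,179/16)]
2. After x ≤ 16: [(9,2) (12,1) (16,21/5) (16,107/8) (9,179/16)]
3. After y ≥ 0: [(9,2) (12,1) (16,21/5) (16,107/8) (9,179/16)]
4. After y ≤ 2: [(9,2) (9,2) (12,1) (53/4,2)]
5. Canonical ring: [(9,2) (12,1) (53/4,2)]

Clipped polygon: [(9,2) (12,1) (53/4,2)]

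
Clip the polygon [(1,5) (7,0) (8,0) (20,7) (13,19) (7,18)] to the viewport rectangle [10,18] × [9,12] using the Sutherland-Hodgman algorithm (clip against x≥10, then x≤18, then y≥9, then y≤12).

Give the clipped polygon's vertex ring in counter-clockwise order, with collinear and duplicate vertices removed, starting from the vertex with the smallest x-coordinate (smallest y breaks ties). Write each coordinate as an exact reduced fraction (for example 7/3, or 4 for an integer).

1. After x ≥ 10: [(10,7/6) (20,7) (13,19) (10,37/2)]
2. After x ≤ 18: [(10,7/6) (18,35/6) (18,73/7) (13,19) (10,37/2)]
3. After y ≥ 9: [(10,9) (18,9) (18,73/7) (13,19) (10,37/2)]
4. After y ≤ 12: [(10,12) (10,9) (18,9) (18,73/7) (205/12,12)]
5. Canonical ring: [(10,9) (18,9) (18,73/7) (205/12,12) (10,12)]

Clipped polygon: [(10,9) (18,9) (18,73/7) (205/12,12) (10,12)]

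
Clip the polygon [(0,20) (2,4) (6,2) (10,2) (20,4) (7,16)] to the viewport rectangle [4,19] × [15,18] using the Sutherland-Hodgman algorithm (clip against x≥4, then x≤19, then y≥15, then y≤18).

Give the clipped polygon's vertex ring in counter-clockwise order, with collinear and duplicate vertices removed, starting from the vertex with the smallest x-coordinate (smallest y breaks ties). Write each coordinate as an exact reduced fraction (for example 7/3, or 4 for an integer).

Clipped polygon: [(4,15) (97/12,15) (7,16) (4,124/7)]

1. After x ≥ 4: [(4,124/7) (4,3) (6,2) (10,2) (20,4) (7,16)]
2. After x ≤ 19: [(4,124/7) (4,3) (6,2) (10,2) (19,19/5) (19,64/13) (7,16)]
3. After y ≥ 15: [(4,124/7) (4,15) (97/12,15) (7,16)]
4. After y ≤ 18: [(4,124/7) (4,15) (97/12,15) (7,16)]
5. Canonical ring: [(4,15) (97/12,15) (7,16) (4,124/7)]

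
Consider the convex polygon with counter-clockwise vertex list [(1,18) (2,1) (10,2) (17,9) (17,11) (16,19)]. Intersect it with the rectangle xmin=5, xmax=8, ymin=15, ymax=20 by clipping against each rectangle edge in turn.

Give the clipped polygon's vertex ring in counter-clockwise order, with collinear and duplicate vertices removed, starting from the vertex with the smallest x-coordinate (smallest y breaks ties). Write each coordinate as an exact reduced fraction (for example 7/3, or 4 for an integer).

Clipped polygon: [(5,15) (8,15) (8,277/15) (5,274/15)]

1. After x ≥ 5: [(5,274/15) (5,11/8) (10,2) (17,9) (17,11) (16,19)]
2. After x ≤ 8: [(8,277/15) (5,274/15) (5,11/8) (8,7/4)]
3. After y ≥ 15: [(8,15) (8,277/15) (5,274/15) (5,15)]
4. After y ≤ 20: [(8,15) (8,277/15) (5,274/15) (5,15)]
5. Canonical ring: [(5,15) (8,15) (8,277/15) (5,274/15)]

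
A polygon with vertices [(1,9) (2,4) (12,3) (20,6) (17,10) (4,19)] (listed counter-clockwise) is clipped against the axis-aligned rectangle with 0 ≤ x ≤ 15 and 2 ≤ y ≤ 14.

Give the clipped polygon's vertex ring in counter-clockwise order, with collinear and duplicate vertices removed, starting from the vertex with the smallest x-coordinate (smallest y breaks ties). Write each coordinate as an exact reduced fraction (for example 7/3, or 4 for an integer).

Clipped polygon: [(1,9) (2,4) (12,3) (15,33/8) (15,148/13) (101/9,14) (5/2,14)]

1. After x ≥ 0: [(1,9) (2,4) (12,3) (20,6) (17,10) (4,19)]
2. After x ≤ 15: [(1,9) (2,4) (12,3) (15,33/8) (15,148/13) (4,19)]
3. After y ≥ 2: [(1,9) (2,4) (12,3) (15,33/8) (15,148/13) (4,19)]
4. After y ≤ 14: [(5/2,14) (1,9) (2,4) (12,3) (15,33/8) (15,148/13) (101/9,14)]
5. Canonical ring: [(1,9) (2,4) (12,3) (15,33/8) (15,148/13) (101/9,14) (5/2,14)]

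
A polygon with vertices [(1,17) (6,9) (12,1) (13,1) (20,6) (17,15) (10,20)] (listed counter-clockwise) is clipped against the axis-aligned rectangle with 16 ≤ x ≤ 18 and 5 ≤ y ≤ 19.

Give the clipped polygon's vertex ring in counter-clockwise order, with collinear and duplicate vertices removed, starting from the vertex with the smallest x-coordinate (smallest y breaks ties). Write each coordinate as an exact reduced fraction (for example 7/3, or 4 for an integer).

1. After x ≥ 16: [(16,22/7) (20,6) (17,15) (16,110/7)]
2. After x ≤ 18: [(16,22/7) (18,32/7) (18,12) (17,15) (16,110/7)]
3. After y ≥ 5: [(16,5) (18,5) (18,12) (17,15) (16,110/7)]
4. After y ≤ 19: [(16,5) (18,5) (18,12) (17,15) (16,110/7)]
5. Canonical ring: [(16,5) (18,5) (18,12) (17,15) (16,110/7)]

Clipped polygon: [(16,5) (18,5) (18,12) (17,15) (16,110/7)]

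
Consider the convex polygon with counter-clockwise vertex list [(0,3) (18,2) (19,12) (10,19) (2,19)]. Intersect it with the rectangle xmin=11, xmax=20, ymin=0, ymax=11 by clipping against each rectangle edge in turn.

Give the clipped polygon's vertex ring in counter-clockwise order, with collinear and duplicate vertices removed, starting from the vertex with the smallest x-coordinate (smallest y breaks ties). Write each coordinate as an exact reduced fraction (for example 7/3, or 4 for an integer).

Clipped polygon: [(11,43/18) (18,2) (189/10,11) (11,11)]

1. After x ≥ 11: [(11,43/18) (18,2) (19,12) (11,164/9)]
2. After x ≤ 20: [(11,43/18) (18,2) (19,12) (11,164/9)]
3. After y ≥ 0: [(11,43/18) (18,2) (19,12) (11,164/9)]
4. After y ≤ 11: [(11,11) (11,43/18) (18,2) (189/10,11)]
5. Canonical ring: [(11,43/18) (18,2) (189/10,11) (11,11)]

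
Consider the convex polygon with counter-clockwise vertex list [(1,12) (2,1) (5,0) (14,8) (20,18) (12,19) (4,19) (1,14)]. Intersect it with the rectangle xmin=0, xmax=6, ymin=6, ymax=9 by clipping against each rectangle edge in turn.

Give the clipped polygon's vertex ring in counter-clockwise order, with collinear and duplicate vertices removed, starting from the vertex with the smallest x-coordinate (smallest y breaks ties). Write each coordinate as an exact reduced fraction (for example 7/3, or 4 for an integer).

Clipped polygon: [(14/11,9) (17/11,6) (6,6) (6,9)]

1. After x ≥ 0: [(1,12) (2,1) (5,0) (14,8) (20,18) (12,19) (4,19) (1,14)]
2. After x ≤ 6: [(1,12) (2,1) (5,0) (6,8/9) (6,19) (4,19) (1,14)]
3. After y ≥ 6: [(1,12) (17/11,6) (6,6) (6,19) (4,19) (1,14)]
4. After y ≤ 9: [(14/11,9) (17/11,6) (6,6) (6,9)]
5. Canonical ring: [(14/11,9) (17/11,6) (6,6) (6,9)]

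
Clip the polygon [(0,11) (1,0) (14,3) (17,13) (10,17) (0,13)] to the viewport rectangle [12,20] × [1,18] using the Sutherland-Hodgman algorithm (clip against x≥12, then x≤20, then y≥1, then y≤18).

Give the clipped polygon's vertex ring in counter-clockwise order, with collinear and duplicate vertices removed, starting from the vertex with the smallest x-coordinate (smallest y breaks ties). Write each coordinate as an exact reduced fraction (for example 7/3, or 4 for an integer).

Clipped polygon: [(12,33/13) (14,3) (17,13) (12,111/7)]

1. After x ≥ 12: [(12,33/13) (14,3) (17,13) (12,111/7)]
2. After x ≤ 20: [(12,33/13) (14,3) (17,13) (12,111/7)]
3. After y ≥ 1: [(12,33/13) (14,3) (17,13) (12,111/7)]
4. After y ≤ 18: [(12,33/13) (14,3) (17,13) (12,111/7)]
5. Canonical ring: [(12,33/13) (14,3) (17,13) (12,111/7)]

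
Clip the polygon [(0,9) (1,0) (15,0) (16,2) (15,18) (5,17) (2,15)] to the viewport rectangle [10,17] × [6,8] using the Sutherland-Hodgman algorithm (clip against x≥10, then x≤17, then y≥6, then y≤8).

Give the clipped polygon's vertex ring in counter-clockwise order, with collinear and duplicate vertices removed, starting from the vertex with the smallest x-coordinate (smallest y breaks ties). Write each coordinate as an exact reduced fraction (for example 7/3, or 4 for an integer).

Clipped polygon: [(10,6) (63/4,6) (125/8,8) (10,8)]

1. After x ≥ 10: [(10,0) (15,0) (16,2) (15,18) (10,35/2)]
2. After x ≤ 17: [(10,0) (15,0) (16,2) (15,18) (10,35/2)]
3. After y ≥ 6: [(10,6) (63/4,6) (15,18) (10,35/2)]
4. After y ≤ 8: [(10,8) (10,6) (63/4,6) (125/8,8)]
5. Canonical ring: [(10,6) (63/4,6) (125/8,8) (10,8)]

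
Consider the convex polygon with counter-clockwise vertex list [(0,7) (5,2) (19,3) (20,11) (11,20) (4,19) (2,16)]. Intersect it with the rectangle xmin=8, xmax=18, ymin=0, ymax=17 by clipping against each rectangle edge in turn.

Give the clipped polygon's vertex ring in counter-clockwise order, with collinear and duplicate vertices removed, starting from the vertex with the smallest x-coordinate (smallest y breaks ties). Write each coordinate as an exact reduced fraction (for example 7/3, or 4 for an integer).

Clipped polygon: [(8,31/14) (18,41/14) (18,13) (14,17) (8,17)]

1. After x ≥ 8: [(8,31/14) (19,3) (20,11) (11,20) (8,137/7)]
2. After x ≤ 18: [(8,31/14) (18,41/14) (18,13) (11,20) (8,137/7)]
3. After y ≥ 0: [(8,31/14) (18,41/14) (18,13) (11,20) (8,137/7)]
4. After y ≤ 17: [(8,17) (8,31/14) (18,41/14) (18,13) (14,17)]
5. Canonical ring: [(8,31/14) (18,41/14) (18,13) (14,17) (8,17)]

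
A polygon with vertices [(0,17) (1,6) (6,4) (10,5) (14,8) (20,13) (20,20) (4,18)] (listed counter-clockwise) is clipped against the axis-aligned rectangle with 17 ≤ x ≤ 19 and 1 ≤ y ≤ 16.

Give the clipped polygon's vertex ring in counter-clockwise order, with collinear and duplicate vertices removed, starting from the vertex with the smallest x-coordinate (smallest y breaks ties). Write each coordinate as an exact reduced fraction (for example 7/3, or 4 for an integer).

1. After x ≥ 17: [(17,21/2) (20,13) (20,20) (17,157/8)]
2. After x ≤ 19: [(17,21/2) (19,73/6) (19,159/8) (17,157/8)]
3. After y ≥ 1: [(17,21/2) (19,73/6) (19,159/8) (17,157/8)]
4. After y ≤ 16: [(17,16) (17,21/2) (19,73/6) (19,16)]
5. Canonical ring: [(17,21/2) (19,73/6) (19,16) (17,16)]

Clipped polygon: [(17,21/2) (19,73/6) (19,16) (17,16)]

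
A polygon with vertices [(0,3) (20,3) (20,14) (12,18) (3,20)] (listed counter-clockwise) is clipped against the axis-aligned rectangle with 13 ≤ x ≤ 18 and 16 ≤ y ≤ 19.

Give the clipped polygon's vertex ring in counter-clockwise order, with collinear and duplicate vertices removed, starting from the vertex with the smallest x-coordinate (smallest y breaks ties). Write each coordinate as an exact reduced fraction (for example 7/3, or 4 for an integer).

Clipped polygon: [(13,16) (16,16) (13,35/2)]

1. After x ≥ 13: [(13,3) (20,3) (20,14) (13,35/2)]
2. After x ≤ 18: [(13,3) (18,3) (18,15) (13,35/2)]
3. After y ≥ 16: [(13,16) (16,16) (13,35/2)]
4. After y ≤ 19: [(13,16) (16,16) (13,35/2)]
5. Canonical ring: [(13,16) (16,16) (13,35/2)]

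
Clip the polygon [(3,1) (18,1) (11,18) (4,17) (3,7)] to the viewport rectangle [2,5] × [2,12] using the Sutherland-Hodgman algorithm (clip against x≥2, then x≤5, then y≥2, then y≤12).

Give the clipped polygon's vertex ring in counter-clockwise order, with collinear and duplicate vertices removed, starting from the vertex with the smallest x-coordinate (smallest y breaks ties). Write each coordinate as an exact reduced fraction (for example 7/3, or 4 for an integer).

Clipped polygon: [(3,2) (5,2) (5,12) (7/2,12) (3,7)]

1. After x ≥ 2: [(3,1) (18,1) (11,18) (4,17) (3,7)]
2. After x ≤ 5: [(3,1) (5,1) (5,120/7) (4,17) (3,7)]
3. After y ≥ 2: [(3,2) (5,2) (5,120/7) (4,17) (3,7)]
4. After y ≤ 12: [(3,2) (5,2) (5,12) (7/2,12) (3,7)]
5. Canonical ring: [(3,2) (5,2) (5,12) (7/2,12) (3,7)]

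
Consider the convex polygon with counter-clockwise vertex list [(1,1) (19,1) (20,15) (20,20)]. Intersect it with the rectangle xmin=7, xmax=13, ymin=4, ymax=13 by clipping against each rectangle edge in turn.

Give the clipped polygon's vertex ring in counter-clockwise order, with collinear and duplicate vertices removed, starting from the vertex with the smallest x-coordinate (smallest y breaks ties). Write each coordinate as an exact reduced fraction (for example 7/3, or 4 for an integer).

Clipped polygon: [(7,4) (13,4) (13,13) (7,7)]

1. After x ≥ 7: [(7,7) (7,1) (19,1) (20,15) (20,20)]
2. After x ≤ 13: [(13,13) (7,7) (7,1) (13,1)]
3. After y ≥ 4: [(13,4) (13,13) (7,7) (7,4)]
4. After y ≤ 13: [(13,4) (13,13) (7,7) (7,4)]
5. Canonical ring: [(7,4) (13,4) (13,13) (7,7)]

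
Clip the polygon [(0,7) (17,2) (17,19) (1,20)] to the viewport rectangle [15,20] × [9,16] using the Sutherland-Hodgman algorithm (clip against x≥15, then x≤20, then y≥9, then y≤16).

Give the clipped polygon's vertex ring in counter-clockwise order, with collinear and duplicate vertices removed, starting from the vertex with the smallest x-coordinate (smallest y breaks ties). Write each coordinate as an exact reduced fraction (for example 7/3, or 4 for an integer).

Clipped polygon: [(15,9) (17,9) (17,16) (15,16)]

1. After x ≥ 15: [(15,44/17) (17,2) (17,19) (15,153/8)]
2. After x ≤ 20: [(15,44/17) (17,2) (17,19) (15,153/8)]
3. After y ≥ 9: [(15,9) (17,9) (17,19) (15,153/8)]
4. After y ≤ 16: [(15,16) (15,9) (17,9) (17,16)]
5. Canonical ring: [(15,9) (17,9) (17,16) (15,16)]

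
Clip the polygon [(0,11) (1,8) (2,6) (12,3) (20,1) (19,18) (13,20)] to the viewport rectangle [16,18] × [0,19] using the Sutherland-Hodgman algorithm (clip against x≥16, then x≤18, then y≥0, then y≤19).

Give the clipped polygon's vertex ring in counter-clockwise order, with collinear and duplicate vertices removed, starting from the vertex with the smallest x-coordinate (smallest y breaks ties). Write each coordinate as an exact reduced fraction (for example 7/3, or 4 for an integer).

1. After x ≥ 16: [(16,2) (20,1) (19,18) (16,19)]
2. After x ≤ 18: [(16,2) (18,3/2) (18,55/3) (16,19)]
3. After y ≥ 0: [(16,2) (18,3/2) (18,55/3) (16,19)]
4. After y ≤ 19: [(16,2) (18,3/2) (18,55/3) (16,19)]
5. Canonical ring: [(16,2) (18,3/2) (18,55/3) (16,19)]

Clipped polygon: [(16,2) (18,3/2) (18,55/3) (16,19)]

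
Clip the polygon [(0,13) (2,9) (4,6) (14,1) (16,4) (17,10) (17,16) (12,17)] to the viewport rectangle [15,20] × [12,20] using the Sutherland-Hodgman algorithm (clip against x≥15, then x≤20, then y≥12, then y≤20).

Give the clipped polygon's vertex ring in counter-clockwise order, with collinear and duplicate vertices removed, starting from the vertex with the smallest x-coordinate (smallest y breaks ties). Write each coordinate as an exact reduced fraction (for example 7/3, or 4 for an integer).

Clipped polygon: [(15,12) (17,12) (17,16) (15,82/5)]

1. After x ≥ 15: [(15,5/2) (16,4) (17,10) (17,16) (15,82/5)]
2. After x ≤ 20: [(15,5/2) (16,4) (17,10) (17,16) (15,82/5)]
3. After y ≥ 12: [(15,12) (17,12) (17,16) (15,82/5)]
4. After y ≤ 20: [(15,12) (17,12) (17,16) (15,82/5)]
5. Canonical ring: [(15,12) (17,12) (17,16) (15,82/5)]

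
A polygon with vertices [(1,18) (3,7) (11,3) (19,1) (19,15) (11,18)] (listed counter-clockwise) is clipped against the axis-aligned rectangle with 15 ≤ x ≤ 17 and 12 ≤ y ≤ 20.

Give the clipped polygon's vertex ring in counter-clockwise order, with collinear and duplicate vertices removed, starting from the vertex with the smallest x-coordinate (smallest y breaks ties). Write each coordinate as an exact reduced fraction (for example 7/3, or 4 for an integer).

Clipped polygon: [(15,12) (17,12) (17,63/4) (15,33/2)]

1. After x ≥ 15: [(15,2) (19,1) (19,15) (15,33/2)]
2. After x ≤ 17: [(15,2) (17,3/2) (17,63/4) (15,33/2)]
3. After y ≥ 12: [(15,12) (17,12) (17,63/4) (15,33/2)]
4. After y ≤ 20: [(15,12) (17,12) (17,63/4) (15,33/2)]
5. Canonical ring: [(15,12) (17,12) (17,63/4) (15,33/2)]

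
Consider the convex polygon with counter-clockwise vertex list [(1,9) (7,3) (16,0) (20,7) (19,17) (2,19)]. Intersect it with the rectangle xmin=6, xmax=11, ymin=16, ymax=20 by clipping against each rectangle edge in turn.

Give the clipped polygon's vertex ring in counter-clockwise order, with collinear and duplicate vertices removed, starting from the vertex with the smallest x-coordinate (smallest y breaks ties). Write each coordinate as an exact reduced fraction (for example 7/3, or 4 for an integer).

Clipped polygon: [(6,16) (11,16) (11,305/17) (6,315/17)]

1. After x ≥ 6: [(6,4) (7,3) (16,0) (20,7) (19,17) (6,315/17)]
2. After x ≤ 11: [(6,4) (7,3) (11,5/3) (11,305/17) (6,315/17)]
3. After y ≥ 16: [(6,16) (11,16) (11,305/17) (6,315/17)]
4. After y ≤ 20: [(6,16) (11,16) (11,305/17) (6,315/17)]
5. Canonical ring: [(6,16) (11,16) (11,305/17) (6,315/17)]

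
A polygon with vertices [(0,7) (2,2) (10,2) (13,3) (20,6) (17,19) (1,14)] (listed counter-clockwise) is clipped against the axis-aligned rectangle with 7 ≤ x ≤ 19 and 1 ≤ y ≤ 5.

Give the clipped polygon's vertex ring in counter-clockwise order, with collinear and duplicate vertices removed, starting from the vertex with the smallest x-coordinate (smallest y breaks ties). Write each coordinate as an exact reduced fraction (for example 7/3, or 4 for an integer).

Clipped polygon: [(7,2) (10,2) (13,3) (53/3,5) (7,5)]

1. After x ≥ 7: [(7,2) (10,2) (13,3) (20,6) (17,19) (7,127/8)]
2. After x ≤ 19: [(7,2) (10,2) (13,3) (19,39/7) (19,31/3) (17,19) (7,127/8)]
3. After y ≥ 1: [(7,2) (10,2) (13,3) (19,39/7) (19,31/3) (17,19) (7,127/8)]
4. After y ≤ 5: [(7,5) (7,2) (10,2) (13,3) (53/3,5)]
5. Canonical ring: [(7,2) (10,2) (13,3) (53/3,5) (7,5)]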